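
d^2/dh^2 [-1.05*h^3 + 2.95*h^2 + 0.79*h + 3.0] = 5.9 - 6.3*h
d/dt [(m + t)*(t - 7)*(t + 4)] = 2*m*t - 3*m + 3*t^2 - 6*t - 28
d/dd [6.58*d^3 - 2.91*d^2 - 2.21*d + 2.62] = 19.74*d^2 - 5.82*d - 2.21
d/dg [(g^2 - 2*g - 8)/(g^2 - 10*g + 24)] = -8/(g^2 - 12*g + 36)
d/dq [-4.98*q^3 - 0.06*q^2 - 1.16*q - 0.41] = -14.94*q^2 - 0.12*q - 1.16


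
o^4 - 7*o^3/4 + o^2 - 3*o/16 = o*(o - 3/4)*(o - 1/2)^2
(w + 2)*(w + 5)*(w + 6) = w^3 + 13*w^2 + 52*w + 60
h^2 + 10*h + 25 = (h + 5)^2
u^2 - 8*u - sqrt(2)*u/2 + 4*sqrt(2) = (u - 8)*(u - sqrt(2)/2)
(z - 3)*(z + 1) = z^2 - 2*z - 3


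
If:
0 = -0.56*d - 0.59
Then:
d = -1.05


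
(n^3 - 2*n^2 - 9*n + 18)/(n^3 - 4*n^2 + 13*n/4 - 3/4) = 4*(n^2 + n - 6)/(4*n^2 - 4*n + 1)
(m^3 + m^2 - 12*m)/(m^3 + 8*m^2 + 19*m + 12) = m*(m - 3)/(m^2 + 4*m + 3)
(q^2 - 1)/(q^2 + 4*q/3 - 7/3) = 3*(q + 1)/(3*q + 7)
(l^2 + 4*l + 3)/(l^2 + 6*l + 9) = (l + 1)/(l + 3)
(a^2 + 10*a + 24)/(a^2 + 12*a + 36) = (a + 4)/(a + 6)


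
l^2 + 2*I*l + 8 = (l - 2*I)*(l + 4*I)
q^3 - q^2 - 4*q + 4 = (q - 2)*(q - 1)*(q + 2)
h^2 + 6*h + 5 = (h + 1)*(h + 5)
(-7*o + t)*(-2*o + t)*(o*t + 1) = 14*o^3*t - 9*o^2*t^2 + 14*o^2 + o*t^3 - 9*o*t + t^2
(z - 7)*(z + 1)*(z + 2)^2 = z^4 - 2*z^3 - 27*z^2 - 52*z - 28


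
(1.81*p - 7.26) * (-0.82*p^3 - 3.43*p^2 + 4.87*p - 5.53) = -1.4842*p^4 - 0.255100000000001*p^3 + 33.7165*p^2 - 45.3655*p + 40.1478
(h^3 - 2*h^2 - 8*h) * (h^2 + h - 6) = h^5 - h^4 - 16*h^3 + 4*h^2 + 48*h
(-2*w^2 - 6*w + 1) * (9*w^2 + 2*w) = -18*w^4 - 58*w^3 - 3*w^2 + 2*w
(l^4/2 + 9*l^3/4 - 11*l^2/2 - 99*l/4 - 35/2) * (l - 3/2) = l^5/2 + 3*l^4/2 - 71*l^3/8 - 33*l^2/2 + 157*l/8 + 105/4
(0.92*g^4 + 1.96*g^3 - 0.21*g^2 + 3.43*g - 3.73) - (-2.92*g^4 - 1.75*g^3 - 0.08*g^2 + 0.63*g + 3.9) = 3.84*g^4 + 3.71*g^3 - 0.13*g^2 + 2.8*g - 7.63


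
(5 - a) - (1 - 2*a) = a + 4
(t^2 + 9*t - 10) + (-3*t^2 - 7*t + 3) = -2*t^2 + 2*t - 7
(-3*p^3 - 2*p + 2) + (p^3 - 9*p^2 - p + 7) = -2*p^3 - 9*p^2 - 3*p + 9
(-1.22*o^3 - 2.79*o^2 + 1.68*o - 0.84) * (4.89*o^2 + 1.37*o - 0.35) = -5.9658*o^5 - 15.3145*o^4 + 4.8199*o^3 - 0.829499999999999*o^2 - 1.7388*o + 0.294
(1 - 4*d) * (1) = 1 - 4*d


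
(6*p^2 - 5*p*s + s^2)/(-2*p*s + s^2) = (-3*p + s)/s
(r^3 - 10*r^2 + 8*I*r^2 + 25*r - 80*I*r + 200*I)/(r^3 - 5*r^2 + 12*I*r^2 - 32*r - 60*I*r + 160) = (r - 5)/(r + 4*I)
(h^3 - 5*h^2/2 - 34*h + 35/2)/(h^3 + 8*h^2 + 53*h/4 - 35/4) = 2*(h - 7)/(2*h + 7)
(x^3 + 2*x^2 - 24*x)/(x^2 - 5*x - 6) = x*(-x^2 - 2*x + 24)/(-x^2 + 5*x + 6)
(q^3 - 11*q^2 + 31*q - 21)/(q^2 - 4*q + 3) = q - 7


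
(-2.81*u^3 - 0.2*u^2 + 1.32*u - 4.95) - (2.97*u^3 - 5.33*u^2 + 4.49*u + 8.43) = -5.78*u^3 + 5.13*u^2 - 3.17*u - 13.38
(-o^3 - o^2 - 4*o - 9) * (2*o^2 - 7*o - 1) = -2*o^5 + 5*o^4 + 11*o^2 + 67*o + 9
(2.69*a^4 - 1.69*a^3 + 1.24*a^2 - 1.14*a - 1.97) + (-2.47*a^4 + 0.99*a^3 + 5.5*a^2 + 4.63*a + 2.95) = 0.22*a^4 - 0.7*a^3 + 6.74*a^2 + 3.49*a + 0.98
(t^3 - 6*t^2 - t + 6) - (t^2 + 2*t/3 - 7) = t^3 - 7*t^2 - 5*t/3 + 13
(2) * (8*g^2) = 16*g^2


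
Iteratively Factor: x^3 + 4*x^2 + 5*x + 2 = (x + 1)*(x^2 + 3*x + 2) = (x + 1)*(x + 2)*(x + 1)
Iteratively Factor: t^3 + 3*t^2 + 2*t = (t + 1)*(t^2 + 2*t) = t*(t + 1)*(t + 2)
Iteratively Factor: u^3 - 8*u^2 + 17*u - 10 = (u - 2)*(u^2 - 6*u + 5) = (u - 2)*(u - 1)*(u - 5)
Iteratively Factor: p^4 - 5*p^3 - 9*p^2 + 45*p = (p + 3)*(p^3 - 8*p^2 + 15*p) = (p - 5)*(p + 3)*(p^2 - 3*p) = p*(p - 5)*(p + 3)*(p - 3)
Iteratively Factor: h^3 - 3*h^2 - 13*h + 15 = (h - 1)*(h^2 - 2*h - 15) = (h - 1)*(h + 3)*(h - 5)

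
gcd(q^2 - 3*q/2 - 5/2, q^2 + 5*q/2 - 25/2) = q - 5/2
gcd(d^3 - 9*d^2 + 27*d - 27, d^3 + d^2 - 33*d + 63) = d^2 - 6*d + 9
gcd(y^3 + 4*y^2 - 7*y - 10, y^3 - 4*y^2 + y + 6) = y^2 - y - 2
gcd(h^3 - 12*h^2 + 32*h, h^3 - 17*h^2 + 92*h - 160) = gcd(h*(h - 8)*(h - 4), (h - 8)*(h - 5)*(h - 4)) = h^2 - 12*h + 32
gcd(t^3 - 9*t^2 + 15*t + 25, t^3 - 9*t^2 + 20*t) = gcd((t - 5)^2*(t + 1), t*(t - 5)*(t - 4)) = t - 5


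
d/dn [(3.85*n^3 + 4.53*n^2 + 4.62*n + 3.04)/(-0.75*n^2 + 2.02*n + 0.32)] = (-2.8875*n^4 + 15.554*n^3 + 16.3116*n^2 + 7.4592*n - 4.6624)/(0.5625*n^4 - 3.03*n^3 + 3.6004*n^2 + 1.2928*n + 0.1024)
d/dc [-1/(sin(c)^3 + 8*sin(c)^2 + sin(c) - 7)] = (3*sin(c)^2 + 16*sin(c) + 1)*cos(c)/(sin(c)^3 + 8*sin(c)^2 + sin(c) - 7)^2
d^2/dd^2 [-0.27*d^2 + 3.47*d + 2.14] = -0.540000000000000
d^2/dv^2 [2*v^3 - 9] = 12*v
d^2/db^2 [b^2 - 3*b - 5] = 2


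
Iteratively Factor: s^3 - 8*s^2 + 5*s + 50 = (s - 5)*(s^2 - 3*s - 10) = (s - 5)^2*(s + 2)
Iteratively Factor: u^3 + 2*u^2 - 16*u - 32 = (u - 4)*(u^2 + 6*u + 8) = (u - 4)*(u + 4)*(u + 2)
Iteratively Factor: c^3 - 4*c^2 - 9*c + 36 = (c - 3)*(c^2 - c - 12) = (c - 4)*(c - 3)*(c + 3)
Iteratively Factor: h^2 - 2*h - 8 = (h - 4)*(h + 2)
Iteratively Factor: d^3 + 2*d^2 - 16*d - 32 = (d - 4)*(d^2 + 6*d + 8) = (d - 4)*(d + 2)*(d + 4)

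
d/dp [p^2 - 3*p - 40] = 2*p - 3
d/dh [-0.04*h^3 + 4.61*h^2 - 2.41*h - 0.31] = -0.12*h^2 + 9.22*h - 2.41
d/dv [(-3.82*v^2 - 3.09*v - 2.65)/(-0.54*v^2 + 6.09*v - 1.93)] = (-24.9324*v^2 + 11.8832*v + 22.1022)/(0.2916*v^4 - 6.5772*v^3 + 39.1725*v^2 - 23.5074*v + 3.7249)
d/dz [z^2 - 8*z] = 2*z - 8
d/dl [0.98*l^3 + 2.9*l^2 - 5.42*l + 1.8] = 2.94*l^2 + 5.8*l - 5.42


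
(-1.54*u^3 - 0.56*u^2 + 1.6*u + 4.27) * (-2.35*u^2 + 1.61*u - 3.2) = 3.619*u^5 - 1.1634*u^4 + 0.2664*u^3 - 5.6665*u^2 + 1.7547*u - 13.664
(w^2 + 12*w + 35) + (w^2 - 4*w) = 2*w^2 + 8*w + 35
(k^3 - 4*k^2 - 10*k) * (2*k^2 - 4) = 2*k^5 - 8*k^4 - 24*k^3 + 16*k^2 + 40*k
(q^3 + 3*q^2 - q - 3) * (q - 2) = q^4 + q^3 - 7*q^2 - q + 6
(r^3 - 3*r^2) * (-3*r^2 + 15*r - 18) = -3*r^5 + 24*r^4 - 63*r^3 + 54*r^2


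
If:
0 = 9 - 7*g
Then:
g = 9/7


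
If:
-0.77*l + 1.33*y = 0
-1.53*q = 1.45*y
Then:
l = 1.72727272727273*y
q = -0.947712418300654*y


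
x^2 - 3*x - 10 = (x - 5)*(x + 2)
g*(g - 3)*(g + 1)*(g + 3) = g^4 + g^3 - 9*g^2 - 9*g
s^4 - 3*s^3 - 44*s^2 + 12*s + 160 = (s - 8)*(s - 2)*(s + 2)*(s + 5)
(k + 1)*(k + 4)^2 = k^3 + 9*k^2 + 24*k + 16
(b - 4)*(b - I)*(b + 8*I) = b^3 - 4*b^2 + 7*I*b^2 + 8*b - 28*I*b - 32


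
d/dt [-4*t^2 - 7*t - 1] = -8*t - 7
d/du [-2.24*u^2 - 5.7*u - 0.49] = -4.48*u - 5.7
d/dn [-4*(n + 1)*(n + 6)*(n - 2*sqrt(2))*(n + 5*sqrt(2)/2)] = -16*n^3 - 84*n^2 - 6*sqrt(2)*n^2 - 28*sqrt(2)*n + 32*n - 12*sqrt(2) + 280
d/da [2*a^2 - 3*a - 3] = 4*a - 3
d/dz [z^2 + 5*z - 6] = 2*z + 5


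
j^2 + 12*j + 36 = (j + 6)^2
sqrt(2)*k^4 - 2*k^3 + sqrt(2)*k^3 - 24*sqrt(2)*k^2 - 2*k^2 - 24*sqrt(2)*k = k*(k - 4*sqrt(2))*(k + 3*sqrt(2))*(sqrt(2)*k + sqrt(2))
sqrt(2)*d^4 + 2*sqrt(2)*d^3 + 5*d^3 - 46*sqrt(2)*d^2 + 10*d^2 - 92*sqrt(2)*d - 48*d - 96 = (d + 2)*(d - 4*sqrt(2))*(d + 6*sqrt(2))*(sqrt(2)*d + 1)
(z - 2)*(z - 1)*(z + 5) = z^3 + 2*z^2 - 13*z + 10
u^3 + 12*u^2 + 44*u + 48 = (u + 2)*(u + 4)*(u + 6)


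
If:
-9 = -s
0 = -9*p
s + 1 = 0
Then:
No Solution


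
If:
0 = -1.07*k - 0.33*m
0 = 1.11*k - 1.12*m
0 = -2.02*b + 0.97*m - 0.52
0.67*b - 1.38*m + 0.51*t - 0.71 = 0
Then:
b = -0.26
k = 0.00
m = 0.00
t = 1.73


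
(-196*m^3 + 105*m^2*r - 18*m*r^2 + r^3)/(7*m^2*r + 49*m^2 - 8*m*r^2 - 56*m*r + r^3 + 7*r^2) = (28*m^2 - 11*m*r + r^2)/(-m*r - 7*m + r^2 + 7*r)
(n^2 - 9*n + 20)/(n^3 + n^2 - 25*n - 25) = (n - 4)/(n^2 + 6*n + 5)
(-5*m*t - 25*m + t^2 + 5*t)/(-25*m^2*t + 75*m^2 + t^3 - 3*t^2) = (t + 5)/(5*m*t - 15*m + t^2 - 3*t)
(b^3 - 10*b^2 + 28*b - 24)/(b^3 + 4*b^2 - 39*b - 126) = (b^2 - 4*b + 4)/(b^2 + 10*b + 21)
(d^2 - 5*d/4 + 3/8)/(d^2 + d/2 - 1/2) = (d - 3/4)/(d + 1)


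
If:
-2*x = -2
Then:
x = 1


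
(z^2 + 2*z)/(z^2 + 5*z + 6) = z/(z + 3)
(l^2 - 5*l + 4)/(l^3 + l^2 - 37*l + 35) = (l - 4)/(l^2 + 2*l - 35)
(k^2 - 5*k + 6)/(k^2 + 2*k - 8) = (k - 3)/(k + 4)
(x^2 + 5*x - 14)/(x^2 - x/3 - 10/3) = 3*(x + 7)/(3*x + 5)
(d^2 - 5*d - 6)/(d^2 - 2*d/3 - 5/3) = 3*(d - 6)/(3*d - 5)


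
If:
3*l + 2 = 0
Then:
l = -2/3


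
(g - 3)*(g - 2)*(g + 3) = g^3 - 2*g^2 - 9*g + 18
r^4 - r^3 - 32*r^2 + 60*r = r*(r - 5)*(r - 2)*(r + 6)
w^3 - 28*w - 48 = (w - 6)*(w + 2)*(w + 4)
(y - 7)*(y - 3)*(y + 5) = y^3 - 5*y^2 - 29*y + 105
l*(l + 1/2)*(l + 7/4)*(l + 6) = l^4 + 33*l^3/4 + 115*l^2/8 + 21*l/4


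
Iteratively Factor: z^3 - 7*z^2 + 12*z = (z - 4)*(z^2 - 3*z) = (z - 4)*(z - 3)*(z)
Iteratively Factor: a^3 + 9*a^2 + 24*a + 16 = (a + 4)*(a^2 + 5*a + 4) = (a + 4)^2*(a + 1)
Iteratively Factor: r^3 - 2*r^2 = (r)*(r^2 - 2*r) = r*(r - 2)*(r)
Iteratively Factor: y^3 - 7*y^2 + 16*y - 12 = (y - 3)*(y^2 - 4*y + 4) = (y - 3)*(y - 2)*(y - 2)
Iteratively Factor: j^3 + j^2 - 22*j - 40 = (j + 2)*(j^2 - j - 20) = (j - 5)*(j + 2)*(j + 4)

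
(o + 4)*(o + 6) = o^2 + 10*o + 24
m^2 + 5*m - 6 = (m - 1)*(m + 6)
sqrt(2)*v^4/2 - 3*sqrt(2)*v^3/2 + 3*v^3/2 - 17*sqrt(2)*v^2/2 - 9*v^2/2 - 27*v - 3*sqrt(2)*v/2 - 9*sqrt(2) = (v - 6)*(v + 3)*(v + sqrt(2)/2)*(sqrt(2)*v/2 + 1)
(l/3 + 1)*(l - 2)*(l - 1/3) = l^3/3 + 2*l^2/9 - 19*l/9 + 2/3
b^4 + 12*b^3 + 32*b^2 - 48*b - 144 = (b - 2)*(b + 2)*(b + 6)^2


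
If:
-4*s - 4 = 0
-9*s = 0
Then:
No Solution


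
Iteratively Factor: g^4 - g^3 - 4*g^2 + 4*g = (g + 2)*(g^3 - 3*g^2 + 2*g) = (g - 1)*(g + 2)*(g^2 - 2*g) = (g - 2)*(g - 1)*(g + 2)*(g)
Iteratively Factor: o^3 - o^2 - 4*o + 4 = (o - 2)*(o^2 + o - 2) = (o - 2)*(o + 2)*(o - 1)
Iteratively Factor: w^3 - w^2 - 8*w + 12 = (w - 2)*(w^2 + w - 6) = (w - 2)^2*(w + 3)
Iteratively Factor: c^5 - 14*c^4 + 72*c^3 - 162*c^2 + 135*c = (c - 3)*(c^4 - 11*c^3 + 39*c^2 - 45*c) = (c - 3)^2*(c^3 - 8*c^2 + 15*c) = (c - 3)^3*(c^2 - 5*c) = c*(c - 3)^3*(c - 5)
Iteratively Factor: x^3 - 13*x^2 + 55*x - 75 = (x - 3)*(x^2 - 10*x + 25) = (x - 5)*(x - 3)*(x - 5)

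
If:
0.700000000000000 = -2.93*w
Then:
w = -0.24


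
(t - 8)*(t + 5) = t^2 - 3*t - 40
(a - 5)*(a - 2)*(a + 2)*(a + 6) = a^4 + a^3 - 34*a^2 - 4*a + 120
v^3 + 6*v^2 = v^2*(v + 6)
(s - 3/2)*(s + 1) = s^2 - s/2 - 3/2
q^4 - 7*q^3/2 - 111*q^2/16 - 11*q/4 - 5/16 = (q - 5)*(q + 1/4)^2*(q + 1)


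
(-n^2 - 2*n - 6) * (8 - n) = n^3 - 6*n^2 - 10*n - 48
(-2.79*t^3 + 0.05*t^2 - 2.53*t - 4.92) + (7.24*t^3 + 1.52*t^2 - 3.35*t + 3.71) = 4.45*t^3 + 1.57*t^2 - 5.88*t - 1.21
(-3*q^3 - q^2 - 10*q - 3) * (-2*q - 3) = 6*q^4 + 11*q^3 + 23*q^2 + 36*q + 9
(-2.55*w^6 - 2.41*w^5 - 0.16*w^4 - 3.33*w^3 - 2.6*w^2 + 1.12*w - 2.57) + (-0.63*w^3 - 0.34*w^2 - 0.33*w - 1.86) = -2.55*w^6 - 2.41*w^5 - 0.16*w^4 - 3.96*w^3 - 2.94*w^2 + 0.79*w - 4.43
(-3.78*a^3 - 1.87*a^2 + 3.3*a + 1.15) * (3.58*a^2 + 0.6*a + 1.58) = -13.5324*a^5 - 8.9626*a^4 + 4.7196*a^3 + 3.1424*a^2 + 5.904*a + 1.817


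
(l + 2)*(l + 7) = l^2 + 9*l + 14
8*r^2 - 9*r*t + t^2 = (-8*r + t)*(-r + t)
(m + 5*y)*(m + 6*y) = m^2 + 11*m*y + 30*y^2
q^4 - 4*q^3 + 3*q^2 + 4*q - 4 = (q - 2)^2*(q - 1)*(q + 1)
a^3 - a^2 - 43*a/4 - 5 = (a - 4)*(a + 1/2)*(a + 5/2)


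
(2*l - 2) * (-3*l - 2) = -6*l^2 + 2*l + 4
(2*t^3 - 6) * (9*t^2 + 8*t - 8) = 18*t^5 + 16*t^4 - 16*t^3 - 54*t^2 - 48*t + 48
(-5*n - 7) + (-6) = -5*n - 13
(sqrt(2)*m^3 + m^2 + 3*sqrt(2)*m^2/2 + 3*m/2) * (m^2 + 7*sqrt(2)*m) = sqrt(2)*m^5 + 3*sqrt(2)*m^4/2 + 15*m^4 + 7*sqrt(2)*m^3 + 45*m^3/2 + 21*sqrt(2)*m^2/2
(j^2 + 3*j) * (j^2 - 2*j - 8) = j^4 + j^3 - 14*j^2 - 24*j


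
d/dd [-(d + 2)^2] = -2*d - 4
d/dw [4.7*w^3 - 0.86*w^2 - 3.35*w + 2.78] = 14.1*w^2 - 1.72*w - 3.35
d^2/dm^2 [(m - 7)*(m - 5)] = 2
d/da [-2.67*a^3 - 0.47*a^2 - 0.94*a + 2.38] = -8.01*a^2 - 0.94*a - 0.94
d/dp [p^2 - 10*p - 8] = 2*p - 10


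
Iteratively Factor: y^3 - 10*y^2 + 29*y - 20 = (y - 1)*(y^2 - 9*y + 20) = (y - 5)*(y - 1)*(y - 4)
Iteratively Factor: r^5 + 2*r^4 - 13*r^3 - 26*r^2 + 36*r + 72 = (r + 2)*(r^4 - 13*r^2 + 36) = (r + 2)^2*(r^3 - 2*r^2 - 9*r + 18) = (r + 2)^2*(r + 3)*(r^2 - 5*r + 6) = (r - 3)*(r + 2)^2*(r + 3)*(r - 2)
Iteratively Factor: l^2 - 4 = (l + 2)*(l - 2)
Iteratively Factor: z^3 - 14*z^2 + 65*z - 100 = (z - 4)*(z^2 - 10*z + 25) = (z - 5)*(z - 4)*(z - 5)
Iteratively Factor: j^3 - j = (j)*(j^2 - 1) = j*(j + 1)*(j - 1)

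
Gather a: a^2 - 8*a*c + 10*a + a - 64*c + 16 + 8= a^2 + a*(11 - 8*c) - 64*c + 24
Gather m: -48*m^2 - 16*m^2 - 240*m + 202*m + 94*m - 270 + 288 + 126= -64*m^2 + 56*m + 144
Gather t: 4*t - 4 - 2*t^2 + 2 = -2*t^2 + 4*t - 2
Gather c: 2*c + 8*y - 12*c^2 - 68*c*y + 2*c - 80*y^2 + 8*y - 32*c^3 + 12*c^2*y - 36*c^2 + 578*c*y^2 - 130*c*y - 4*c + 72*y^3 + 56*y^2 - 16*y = -32*c^3 + c^2*(12*y - 48) + c*(578*y^2 - 198*y) + 72*y^3 - 24*y^2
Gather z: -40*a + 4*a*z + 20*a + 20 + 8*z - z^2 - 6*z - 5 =-20*a - z^2 + z*(4*a + 2) + 15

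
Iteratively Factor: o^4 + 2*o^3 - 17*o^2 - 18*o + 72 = (o - 3)*(o^3 + 5*o^2 - 2*o - 24) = (o - 3)*(o + 4)*(o^2 + o - 6) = (o - 3)*(o - 2)*(o + 4)*(o + 3)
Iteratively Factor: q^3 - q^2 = (q)*(q^2 - q) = q^2*(q - 1)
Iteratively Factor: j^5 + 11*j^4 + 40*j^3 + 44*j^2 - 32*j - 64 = (j - 1)*(j^4 + 12*j^3 + 52*j^2 + 96*j + 64) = (j - 1)*(j + 4)*(j^3 + 8*j^2 + 20*j + 16) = (j - 1)*(j + 2)*(j + 4)*(j^2 + 6*j + 8) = (j - 1)*(j + 2)^2*(j + 4)*(j + 4)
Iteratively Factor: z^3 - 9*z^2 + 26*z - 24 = (z - 4)*(z^2 - 5*z + 6) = (z - 4)*(z - 3)*(z - 2)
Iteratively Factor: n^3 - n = (n + 1)*(n^2 - n) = (n - 1)*(n + 1)*(n)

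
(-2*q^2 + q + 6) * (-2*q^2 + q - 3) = 4*q^4 - 4*q^3 - 5*q^2 + 3*q - 18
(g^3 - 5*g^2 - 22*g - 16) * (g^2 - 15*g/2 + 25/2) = g^5 - 25*g^4/2 + 28*g^3 + 173*g^2/2 - 155*g - 200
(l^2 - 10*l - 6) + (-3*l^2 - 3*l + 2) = -2*l^2 - 13*l - 4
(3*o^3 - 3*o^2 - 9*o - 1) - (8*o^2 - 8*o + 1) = 3*o^3 - 11*o^2 - o - 2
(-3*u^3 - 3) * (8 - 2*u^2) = 6*u^5 - 24*u^3 + 6*u^2 - 24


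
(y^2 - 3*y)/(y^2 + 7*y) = (y - 3)/(y + 7)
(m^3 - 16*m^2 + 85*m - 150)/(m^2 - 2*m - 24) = (m^2 - 10*m + 25)/(m + 4)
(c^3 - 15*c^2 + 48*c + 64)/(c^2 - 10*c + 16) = (c^2 - 7*c - 8)/(c - 2)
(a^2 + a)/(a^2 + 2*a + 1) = a/(a + 1)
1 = 1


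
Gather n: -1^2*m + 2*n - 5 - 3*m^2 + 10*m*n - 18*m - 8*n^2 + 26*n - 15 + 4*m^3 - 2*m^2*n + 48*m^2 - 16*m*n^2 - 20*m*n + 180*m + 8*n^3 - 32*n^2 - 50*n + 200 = 4*m^3 + 45*m^2 + 161*m + 8*n^3 + n^2*(-16*m - 40) + n*(-2*m^2 - 10*m - 22) + 180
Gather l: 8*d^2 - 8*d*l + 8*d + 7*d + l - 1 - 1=8*d^2 + 15*d + l*(1 - 8*d) - 2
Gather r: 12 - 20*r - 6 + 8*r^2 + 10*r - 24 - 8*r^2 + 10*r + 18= 0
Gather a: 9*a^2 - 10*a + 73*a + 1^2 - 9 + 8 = 9*a^2 + 63*a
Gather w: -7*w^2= -7*w^2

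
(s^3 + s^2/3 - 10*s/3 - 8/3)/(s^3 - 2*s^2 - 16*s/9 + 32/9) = 3*(s + 1)/(3*s - 4)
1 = 1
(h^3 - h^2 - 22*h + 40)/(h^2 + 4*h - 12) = (h^2 + h - 20)/(h + 6)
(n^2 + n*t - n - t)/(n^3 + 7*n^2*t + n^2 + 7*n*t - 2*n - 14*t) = (n + t)/(n^2 + 7*n*t + 2*n + 14*t)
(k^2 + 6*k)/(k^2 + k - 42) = k*(k + 6)/(k^2 + k - 42)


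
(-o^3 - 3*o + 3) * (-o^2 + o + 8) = o^5 - o^4 - 5*o^3 - 6*o^2 - 21*o + 24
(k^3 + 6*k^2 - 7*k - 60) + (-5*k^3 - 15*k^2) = -4*k^3 - 9*k^2 - 7*k - 60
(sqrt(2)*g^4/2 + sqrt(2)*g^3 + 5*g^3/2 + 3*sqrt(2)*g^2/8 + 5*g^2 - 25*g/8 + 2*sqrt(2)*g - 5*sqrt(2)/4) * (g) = sqrt(2)*g^5/2 + sqrt(2)*g^4 + 5*g^4/2 + 3*sqrt(2)*g^3/8 + 5*g^3 - 25*g^2/8 + 2*sqrt(2)*g^2 - 5*sqrt(2)*g/4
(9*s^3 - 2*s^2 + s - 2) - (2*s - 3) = 9*s^3 - 2*s^2 - s + 1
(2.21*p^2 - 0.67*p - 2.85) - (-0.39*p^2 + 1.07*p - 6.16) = 2.6*p^2 - 1.74*p + 3.31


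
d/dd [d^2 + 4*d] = 2*d + 4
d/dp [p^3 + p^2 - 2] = p*(3*p + 2)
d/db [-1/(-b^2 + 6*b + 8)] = 2*(3 - b)/(-b^2 + 6*b + 8)^2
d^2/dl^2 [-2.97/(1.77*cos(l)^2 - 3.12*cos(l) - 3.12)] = (-37.218852*(1 - cos(l)^2)^2 + 49.204584*cos(l)^3 - 113.126706*cos(l)^2 - 69.498*cos(l) + 127.844244)/(-1.77*cos(l)^2 + 3.12*cos(l) + 3.12)^3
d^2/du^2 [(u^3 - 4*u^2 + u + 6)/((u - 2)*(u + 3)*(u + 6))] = 2*(-11*u^3 - 63*u^2 + 27*u + 459)/(u^6 + 27*u^5 + 297*u^4 + 1701*u^3 + 5346*u^2 + 8748*u + 5832)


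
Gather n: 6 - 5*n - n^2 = -n^2 - 5*n + 6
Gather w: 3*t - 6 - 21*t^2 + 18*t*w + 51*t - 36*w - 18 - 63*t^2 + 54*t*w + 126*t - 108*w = -84*t^2 + 180*t + w*(72*t - 144) - 24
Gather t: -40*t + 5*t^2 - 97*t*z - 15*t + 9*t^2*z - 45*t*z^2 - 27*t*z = t^2*(9*z + 5) + t*(-45*z^2 - 124*z - 55)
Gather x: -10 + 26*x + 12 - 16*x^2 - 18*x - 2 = -16*x^2 + 8*x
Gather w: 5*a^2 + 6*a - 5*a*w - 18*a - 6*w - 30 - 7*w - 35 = 5*a^2 - 12*a + w*(-5*a - 13) - 65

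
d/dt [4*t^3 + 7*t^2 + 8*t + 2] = 12*t^2 + 14*t + 8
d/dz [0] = 0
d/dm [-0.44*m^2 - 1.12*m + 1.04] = -0.88*m - 1.12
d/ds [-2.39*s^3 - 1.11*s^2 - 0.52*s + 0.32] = -7.17*s^2 - 2.22*s - 0.52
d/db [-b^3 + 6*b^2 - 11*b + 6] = -3*b^2 + 12*b - 11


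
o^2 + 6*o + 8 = (o + 2)*(o + 4)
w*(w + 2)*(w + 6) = w^3 + 8*w^2 + 12*w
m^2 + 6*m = m*(m + 6)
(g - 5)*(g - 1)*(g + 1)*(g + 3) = g^4 - 2*g^3 - 16*g^2 + 2*g + 15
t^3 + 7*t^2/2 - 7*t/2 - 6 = (t - 3/2)*(t + 1)*(t + 4)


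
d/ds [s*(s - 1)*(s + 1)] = 3*s^2 - 1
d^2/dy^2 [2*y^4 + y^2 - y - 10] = 24*y^2 + 2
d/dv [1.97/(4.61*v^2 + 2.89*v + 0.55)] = (-18.1634*v - 5.6933)/(4.61*v^2 + 2.89*v + 0.55)^2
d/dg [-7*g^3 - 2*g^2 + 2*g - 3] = -21*g^2 - 4*g + 2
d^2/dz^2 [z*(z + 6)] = 2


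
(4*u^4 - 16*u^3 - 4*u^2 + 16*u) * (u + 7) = 4*u^5 + 12*u^4 - 116*u^3 - 12*u^2 + 112*u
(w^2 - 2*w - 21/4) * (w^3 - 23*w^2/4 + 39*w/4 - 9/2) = w^5 - 31*w^4/4 + 16*w^3 + 99*w^2/16 - 675*w/16 + 189/8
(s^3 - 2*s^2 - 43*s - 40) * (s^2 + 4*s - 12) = s^5 + 2*s^4 - 63*s^3 - 188*s^2 + 356*s + 480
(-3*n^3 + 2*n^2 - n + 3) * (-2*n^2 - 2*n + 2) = 6*n^5 + 2*n^4 - 8*n^3 - 8*n + 6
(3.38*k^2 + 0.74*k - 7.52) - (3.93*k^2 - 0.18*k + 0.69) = -0.55*k^2 + 0.92*k - 8.21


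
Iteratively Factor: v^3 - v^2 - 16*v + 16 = (v - 4)*(v^2 + 3*v - 4) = (v - 4)*(v + 4)*(v - 1)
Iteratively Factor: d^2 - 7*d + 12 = (d - 4)*(d - 3)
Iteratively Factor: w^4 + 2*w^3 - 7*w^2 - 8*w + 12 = (w - 2)*(w^3 + 4*w^2 + w - 6) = (w - 2)*(w + 3)*(w^2 + w - 2) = (w - 2)*(w - 1)*(w + 3)*(w + 2)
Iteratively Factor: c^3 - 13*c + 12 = (c - 3)*(c^2 + 3*c - 4) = (c - 3)*(c - 1)*(c + 4)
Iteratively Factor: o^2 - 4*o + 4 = (o - 2)*(o - 2)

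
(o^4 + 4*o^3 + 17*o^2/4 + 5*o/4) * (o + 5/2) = o^5 + 13*o^4/2 + 57*o^3/4 + 95*o^2/8 + 25*o/8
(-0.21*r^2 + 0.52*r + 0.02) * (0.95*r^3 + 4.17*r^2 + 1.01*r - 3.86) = -0.1995*r^5 - 0.3817*r^4 + 1.9753*r^3 + 1.4192*r^2 - 1.987*r - 0.0772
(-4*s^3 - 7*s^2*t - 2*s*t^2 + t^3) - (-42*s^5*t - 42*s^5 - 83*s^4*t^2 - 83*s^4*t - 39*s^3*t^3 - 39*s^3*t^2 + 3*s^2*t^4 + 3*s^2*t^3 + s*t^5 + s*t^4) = 42*s^5*t + 42*s^5 + 83*s^4*t^2 + 83*s^4*t + 39*s^3*t^3 + 39*s^3*t^2 - 4*s^3 - 3*s^2*t^4 - 3*s^2*t^3 - 7*s^2*t - s*t^5 - s*t^4 - 2*s*t^2 + t^3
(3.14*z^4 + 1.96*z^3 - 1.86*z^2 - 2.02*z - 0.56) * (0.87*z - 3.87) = 2.7318*z^5 - 10.4466*z^4 - 9.2034*z^3 + 5.4408*z^2 + 7.3302*z + 2.1672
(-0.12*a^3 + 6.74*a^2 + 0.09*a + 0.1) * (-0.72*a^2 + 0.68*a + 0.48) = 0.0864*a^5 - 4.9344*a^4 + 4.4608*a^3 + 3.2244*a^2 + 0.1112*a + 0.048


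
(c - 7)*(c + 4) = c^2 - 3*c - 28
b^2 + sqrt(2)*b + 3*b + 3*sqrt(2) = (b + 3)*(b + sqrt(2))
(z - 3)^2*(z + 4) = z^3 - 2*z^2 - 15*z + 36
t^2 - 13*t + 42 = (t - 7)*(t - 6)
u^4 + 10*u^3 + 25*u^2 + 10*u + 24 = (u + 4)*(u + 6)*(-I*u + 1)*(I*u + 1)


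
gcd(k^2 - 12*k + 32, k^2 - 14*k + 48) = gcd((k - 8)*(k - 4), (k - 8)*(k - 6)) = k - 8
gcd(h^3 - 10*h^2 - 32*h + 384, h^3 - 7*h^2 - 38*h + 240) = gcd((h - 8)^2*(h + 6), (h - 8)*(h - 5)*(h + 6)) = h^2 - 2*h - 48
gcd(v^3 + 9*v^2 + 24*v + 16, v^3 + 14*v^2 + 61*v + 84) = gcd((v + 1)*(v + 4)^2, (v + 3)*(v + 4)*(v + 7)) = v + 4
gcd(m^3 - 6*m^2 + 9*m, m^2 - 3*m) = m^2 - 3*m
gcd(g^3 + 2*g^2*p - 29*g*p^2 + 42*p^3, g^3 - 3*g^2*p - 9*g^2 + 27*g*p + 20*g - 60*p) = -g + 3*p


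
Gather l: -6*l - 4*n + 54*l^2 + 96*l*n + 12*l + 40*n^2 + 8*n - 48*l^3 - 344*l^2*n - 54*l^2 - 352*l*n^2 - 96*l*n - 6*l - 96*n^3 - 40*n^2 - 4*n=-48*l^3 - 344*l^2*n - 352*l*n^2 - 96*n^3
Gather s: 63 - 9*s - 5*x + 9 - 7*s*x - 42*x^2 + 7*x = s*(-7*x - 9) - 42*x^2 + 2*x + 72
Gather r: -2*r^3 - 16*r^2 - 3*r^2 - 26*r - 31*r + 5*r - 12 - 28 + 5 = -2*r^3 - 19*r^2 - 52*r - 35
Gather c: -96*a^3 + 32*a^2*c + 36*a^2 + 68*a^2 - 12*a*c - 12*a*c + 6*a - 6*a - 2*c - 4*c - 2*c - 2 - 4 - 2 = -96*a^3 + 104*a^2 + c*(32*a^2 - 24*a - 8) - 8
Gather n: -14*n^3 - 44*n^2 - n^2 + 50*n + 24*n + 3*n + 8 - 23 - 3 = -14*n^3 - 45*n^2 + 77*n - 18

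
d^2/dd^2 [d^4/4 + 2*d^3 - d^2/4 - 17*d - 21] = 3*d^2 + 12*d - 1/2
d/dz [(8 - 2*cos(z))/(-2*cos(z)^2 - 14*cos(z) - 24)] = (cos(z)^2 - 8*cos(z) - 40)*sin(z)/(cos(z)^2 + 7*cos(z) + 12)^2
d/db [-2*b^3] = -6*b^2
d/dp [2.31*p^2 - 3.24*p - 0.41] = 4.62*p - 3.24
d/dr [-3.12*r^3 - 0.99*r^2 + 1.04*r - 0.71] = -9.36*r^2 - 1.98*r + 1.04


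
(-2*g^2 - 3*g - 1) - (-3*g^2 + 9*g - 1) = g^2 - 12*g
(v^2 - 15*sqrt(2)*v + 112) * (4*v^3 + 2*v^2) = 4*v^5 - 60*sqrt(2)*v^4 + 2*v^4 - 30*sqrt(2)*v^3 + 448*v^3 + 224*v^2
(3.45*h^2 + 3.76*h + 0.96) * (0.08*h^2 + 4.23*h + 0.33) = 0.276*h^4 + 14.8943*h^3 + 17.1201*h^2 + 5.3016*h + 0.3168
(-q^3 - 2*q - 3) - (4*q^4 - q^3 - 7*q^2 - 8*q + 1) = -4*q^4 + 7*q^2 + 6*q - 4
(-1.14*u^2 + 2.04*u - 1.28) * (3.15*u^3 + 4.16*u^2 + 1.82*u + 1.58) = -3.591*u^5 + 1.6836*u^4 + 2.3796*u^3 - 3.4132*u^2 + 0.8936*u - 2.0224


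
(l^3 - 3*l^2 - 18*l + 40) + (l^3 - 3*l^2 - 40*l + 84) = 2*l^3 - 6*l^2 - 58*l + 124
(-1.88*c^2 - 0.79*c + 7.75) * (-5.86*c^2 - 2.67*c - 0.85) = 11.0168*c^4 + 9.649*c^3 - 41.7077*c^2 - 20.021*c - 6.5875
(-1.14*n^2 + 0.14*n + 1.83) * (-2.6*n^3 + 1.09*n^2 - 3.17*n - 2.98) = 2.964*n^5 - 1.6066*n^4 - 0.991600000000001*n^3 + 4.9481*n^2 - 6.2183*n - 5.4534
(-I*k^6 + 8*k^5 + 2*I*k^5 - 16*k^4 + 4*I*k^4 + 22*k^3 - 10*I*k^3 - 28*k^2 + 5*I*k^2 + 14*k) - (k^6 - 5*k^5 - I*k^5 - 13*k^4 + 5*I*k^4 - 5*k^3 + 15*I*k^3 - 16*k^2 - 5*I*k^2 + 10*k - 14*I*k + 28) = -k^6 - I*k^6 + 13*k^5 + 3*I*k^5 - 3*k^4 - I*k^4 + 27*k^3 - 25*I*k^3 - 12*k^2 + 10*I*k^2 + 4*k + 14*I*k - 28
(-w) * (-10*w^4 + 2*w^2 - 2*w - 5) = 10*w^5 - 2*w^3 + 2*w^2 + 5*w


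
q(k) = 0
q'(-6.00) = 0.00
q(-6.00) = 0.00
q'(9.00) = 0.00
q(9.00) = 0.00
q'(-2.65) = 0.00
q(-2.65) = 0.00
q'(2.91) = 0.00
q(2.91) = 0.00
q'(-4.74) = 0.00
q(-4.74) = 0.00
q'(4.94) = 0.00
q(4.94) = 0.00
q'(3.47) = 0.00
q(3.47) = 0.00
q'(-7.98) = 0.00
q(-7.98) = 0.00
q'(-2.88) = 0.00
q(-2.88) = 0.00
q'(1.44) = 0.00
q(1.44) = 0.00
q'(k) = 0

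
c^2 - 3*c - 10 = (c - 5)*(c + 2)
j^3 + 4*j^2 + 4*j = j*(j + 2)^2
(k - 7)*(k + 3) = k^2 - 4*k - 21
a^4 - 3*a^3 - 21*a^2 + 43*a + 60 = (a - 5)*(a - 3)*(a + 1)*(a + 4)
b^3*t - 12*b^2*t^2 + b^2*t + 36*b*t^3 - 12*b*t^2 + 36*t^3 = (b - 6*t)^2*(b*t + t)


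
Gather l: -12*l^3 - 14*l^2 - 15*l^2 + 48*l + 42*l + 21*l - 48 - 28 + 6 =-12*l^3 - 29*l^2 + 111*l - 70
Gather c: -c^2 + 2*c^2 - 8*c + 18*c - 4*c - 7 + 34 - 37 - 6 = c^2 + 6*c - 16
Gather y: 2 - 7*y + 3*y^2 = 3*y^2 - 7*y + 2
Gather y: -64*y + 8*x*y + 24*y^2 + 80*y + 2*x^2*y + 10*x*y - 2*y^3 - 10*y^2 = -2*y^3 + 14*y^2 + y*(2*x^2 + 18*x + 16)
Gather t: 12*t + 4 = 12*t + 4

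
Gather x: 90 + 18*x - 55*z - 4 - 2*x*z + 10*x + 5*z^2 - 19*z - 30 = x*(28 - 2*z) + 5*z^2 - 74*z + 56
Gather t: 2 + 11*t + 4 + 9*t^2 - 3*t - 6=9*t^2 + 8*t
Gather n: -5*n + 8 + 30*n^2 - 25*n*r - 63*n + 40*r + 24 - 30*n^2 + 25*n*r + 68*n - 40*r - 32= 0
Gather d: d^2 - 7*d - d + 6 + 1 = d^2 - 8*d + 7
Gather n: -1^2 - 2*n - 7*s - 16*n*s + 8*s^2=n*(-16*s - 2) + 8*s^2 - 7*s - 1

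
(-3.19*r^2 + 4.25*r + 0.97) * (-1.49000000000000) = 4.7531*r^2 - 6.3325*r - 1.4453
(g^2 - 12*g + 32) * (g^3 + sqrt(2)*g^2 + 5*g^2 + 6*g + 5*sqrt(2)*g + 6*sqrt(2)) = g^5 - 7*g^4 + sqrt(2)*g^4 - 22*g^3 - 7*sqrt(2)*g^3 - 22*sqrt(2)*g^2 + 88*g^2 + 88*sqrt(2)*g + 192*g + 192*sqrt(2)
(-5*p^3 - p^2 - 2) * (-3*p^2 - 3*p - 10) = 15*p^5 + 18*p^4 + 53*p^3 + 16*p^2 + 6*p + 20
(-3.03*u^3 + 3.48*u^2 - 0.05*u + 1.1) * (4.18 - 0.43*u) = 1.3029*u^4 - 14.1618*u^3 + 14.5679*u^2 - 0.682*u + 4.598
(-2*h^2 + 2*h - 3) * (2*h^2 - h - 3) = -4*h^4 + 6*h^3 - 2*h^2 - 3*h + 9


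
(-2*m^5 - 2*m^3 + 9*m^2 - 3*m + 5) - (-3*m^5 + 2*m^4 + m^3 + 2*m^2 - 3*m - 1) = m^5 - 2*m^4 - 3*m^3 + 7*m^2 + 6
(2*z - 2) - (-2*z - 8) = 4*z + 6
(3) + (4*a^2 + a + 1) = 4*a^2 + a + 4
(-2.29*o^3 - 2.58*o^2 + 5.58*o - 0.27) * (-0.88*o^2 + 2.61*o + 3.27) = 2.0152*o^5 - 3.7065*o^4 - 19.1325*o^3 + 6.3648*o^2 + 17.5419*o - 0.8829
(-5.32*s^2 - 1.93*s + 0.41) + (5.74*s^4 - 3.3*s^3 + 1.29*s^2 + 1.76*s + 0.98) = 5.74*s^4 - 3.3*s^3 - 4.03*s^2 - 0.17*s + 1.39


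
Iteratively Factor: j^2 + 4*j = (j)*(j + 4)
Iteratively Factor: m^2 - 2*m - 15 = (m - 5)*(m + 3)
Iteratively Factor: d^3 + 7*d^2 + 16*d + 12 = (d + 2)*(d^2 + 5*d + 6) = (d + 2)^2*(d + 3)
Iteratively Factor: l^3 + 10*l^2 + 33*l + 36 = (l + 3)*(l^2 + 7*l + 12) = (l + 3)^2*(l + 4)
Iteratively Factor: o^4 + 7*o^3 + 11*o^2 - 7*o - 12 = (o + 4)*(o^3 + 3*o^2 - o - 3) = (o + 3)*(o + 4)*(o^2 - 1) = (o + 1)*(o + 3)*(o + 4)*(o - 1)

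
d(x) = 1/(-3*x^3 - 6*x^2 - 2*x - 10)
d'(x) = (9*x^2 + 12*x + 2)/(-3*x^3 - 6*x^2 - 2*x - 10)^2 = (9*x^2 + 12*x + 2)/(3*x^3 + 6*x^2 + 2*x + 10)^2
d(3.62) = -0.00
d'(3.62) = 0.00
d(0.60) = -0.07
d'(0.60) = 0.06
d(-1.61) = -0.10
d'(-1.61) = 0.06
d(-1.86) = -0.13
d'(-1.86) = 0.18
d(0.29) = -0.09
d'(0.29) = 0.05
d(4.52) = -0.00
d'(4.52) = 0.00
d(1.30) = -0.03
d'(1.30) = 0.04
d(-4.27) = 0.01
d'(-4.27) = 0.01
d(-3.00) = 0.04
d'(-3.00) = 0.09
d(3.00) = -0.00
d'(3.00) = 0.01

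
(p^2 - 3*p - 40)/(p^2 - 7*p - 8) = (p + 5)/(p + 1)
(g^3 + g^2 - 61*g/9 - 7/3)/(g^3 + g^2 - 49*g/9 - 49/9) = (3*g^2 + 10*g + 3)/(3*g^2 + 10*g + 7)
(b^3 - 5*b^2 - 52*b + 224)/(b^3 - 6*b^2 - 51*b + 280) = (b - 4)/(b - 5)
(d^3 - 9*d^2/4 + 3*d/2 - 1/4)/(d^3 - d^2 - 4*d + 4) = (4*d^2 - 5*d + 1)/(4*(d^2 - 4))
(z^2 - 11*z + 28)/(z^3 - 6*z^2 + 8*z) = (z - 7)/(z*(z - 2))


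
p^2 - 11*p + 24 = (p - 8)*(p - 3)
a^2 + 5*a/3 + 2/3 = (a + 2/3)*(a + 1)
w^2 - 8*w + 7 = (w - 7)*(w - 1)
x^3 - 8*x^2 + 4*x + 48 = (x - 6)*(x - 4)*(x + 2)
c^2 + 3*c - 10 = (c - 2)*(c + 5)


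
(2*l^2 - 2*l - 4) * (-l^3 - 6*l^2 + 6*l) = -2*l^5 - 10*l^4 + 28*l^3 + 12*l^2 - 24*l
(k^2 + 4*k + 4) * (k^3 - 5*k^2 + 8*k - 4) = k^5 - k^4 - 8*k^3 + 8*k^2 + 16*k - 16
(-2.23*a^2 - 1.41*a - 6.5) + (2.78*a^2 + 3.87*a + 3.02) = 0.55*a^2 + 2.46*a - 3.48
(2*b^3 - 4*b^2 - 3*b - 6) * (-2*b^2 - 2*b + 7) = -4*b^5 + 4*b^4 + 28*b^3 - 10*b^2 - 9*b - 42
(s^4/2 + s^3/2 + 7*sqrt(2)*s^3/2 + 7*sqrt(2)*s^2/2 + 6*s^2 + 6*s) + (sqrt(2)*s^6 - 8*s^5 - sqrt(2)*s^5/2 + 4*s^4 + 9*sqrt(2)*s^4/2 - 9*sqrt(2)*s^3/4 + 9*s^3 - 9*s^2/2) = sqrt(2)*s^6 - 8*s^5 - sqrt(2)*s^5/2 + 9*s^4/2 + 9*sqrt(2)*s^4/2 + 5*sqrt(2)*s^3/4 + 19*s^3/2 + 3*s^2/2 + 7*sqrt(2)*s^2/2 + 6*s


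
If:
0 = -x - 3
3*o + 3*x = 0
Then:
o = 3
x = -3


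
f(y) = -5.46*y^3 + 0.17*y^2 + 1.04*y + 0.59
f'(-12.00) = -2361.76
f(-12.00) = 9447.47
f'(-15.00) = -3689.56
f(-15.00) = 18450.74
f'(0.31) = -0.43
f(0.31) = 0.77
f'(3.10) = -155.32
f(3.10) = -157.21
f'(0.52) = -3.21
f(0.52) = 0.41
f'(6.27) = -640.77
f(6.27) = -1332.05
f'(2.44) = -95.65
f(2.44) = -75.18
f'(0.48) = -2.57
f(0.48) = 0.52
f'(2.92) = -137.63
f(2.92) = -130.86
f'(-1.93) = -60.63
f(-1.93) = 38.47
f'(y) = -16.38*y^2 + 0.34*y + 1.04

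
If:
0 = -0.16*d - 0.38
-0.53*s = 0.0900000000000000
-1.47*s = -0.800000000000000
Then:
No Solution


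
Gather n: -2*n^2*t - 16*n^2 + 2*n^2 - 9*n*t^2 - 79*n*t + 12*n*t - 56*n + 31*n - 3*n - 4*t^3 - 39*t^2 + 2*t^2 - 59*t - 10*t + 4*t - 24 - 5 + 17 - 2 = n^2*(-2*t - 14) + n*(-9*t^2 - 67*t - 28) - 4*t^3 - 37*t^2 - 65*t - 14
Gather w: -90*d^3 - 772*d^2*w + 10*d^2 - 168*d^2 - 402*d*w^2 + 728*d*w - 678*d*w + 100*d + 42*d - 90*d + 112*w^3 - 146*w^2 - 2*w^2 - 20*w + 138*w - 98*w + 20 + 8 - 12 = -90*d^3 - 158*d^2 + 52*d + 112*w^3 + w^2*(-402*d - 148) + w*(-772*d^2 + 50*d + 20) + 16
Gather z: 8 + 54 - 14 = 48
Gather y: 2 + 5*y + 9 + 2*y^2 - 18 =2*y^2 + 5*y - 7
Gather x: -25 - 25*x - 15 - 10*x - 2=-35*x - 42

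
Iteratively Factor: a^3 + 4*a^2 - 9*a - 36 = (a + 4)*(a^2 - 9) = (a + 3)*(a + 4)*(a - 3)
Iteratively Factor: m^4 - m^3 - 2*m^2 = (m - 2)*(m^3 + m^2) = m*(m - 2)*(m^2 + m) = m^2*(m - 2)*(m + 1)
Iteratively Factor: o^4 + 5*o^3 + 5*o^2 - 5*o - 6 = (o + 1)*(o^3 + 4*o^2 + o - 6) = (o + 1)*(o + 2)*(o^2 + 2*o - 3) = (o - 1)*(o + 1)*(o + 2)*(o + 3)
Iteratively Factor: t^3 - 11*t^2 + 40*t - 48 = (t - 4)*(t^2 - 7*t + 12) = (t - 4)^2*(t - 3)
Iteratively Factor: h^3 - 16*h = (h - 4)*(h^2 + 4*h) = h*(h - 4)*(h + 4)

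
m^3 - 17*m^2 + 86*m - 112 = (m - 8)*(m - 7)*(m - 2)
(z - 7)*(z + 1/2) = z^2 - 13*z/2 - 7/2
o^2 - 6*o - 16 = (o - 8)*(o + 2)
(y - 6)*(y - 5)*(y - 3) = y^3 - 14*y^2 + 63*y - 90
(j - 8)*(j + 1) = j^2 - 7*j - 8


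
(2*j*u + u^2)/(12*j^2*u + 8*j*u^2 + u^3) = 1/(6*j + u)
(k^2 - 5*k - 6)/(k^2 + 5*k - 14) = (k^2 - 5*k - 6)/(k^2 + 5*k - 14)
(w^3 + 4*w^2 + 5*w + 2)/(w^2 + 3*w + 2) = w + 1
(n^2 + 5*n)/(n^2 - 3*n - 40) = n/(n - 8)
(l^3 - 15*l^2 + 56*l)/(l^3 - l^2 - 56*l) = (l - 7)/(l + 7)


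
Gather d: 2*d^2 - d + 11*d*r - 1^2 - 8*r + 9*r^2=2*d^2 + d*(11*r - 1) + 9*r^2 - 8*r - 1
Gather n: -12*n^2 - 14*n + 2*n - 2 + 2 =-12*n^2 - 12*n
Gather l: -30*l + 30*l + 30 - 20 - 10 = 0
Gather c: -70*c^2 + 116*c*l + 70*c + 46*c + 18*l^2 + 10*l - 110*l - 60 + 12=-70*c^2 + c*(116*l + 116) + 18*l^2 - 100*l - 48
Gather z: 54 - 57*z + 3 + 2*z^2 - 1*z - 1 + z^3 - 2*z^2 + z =z^3 - 57*z + 56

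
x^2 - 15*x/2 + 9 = (x - 6)*(x - 3/2)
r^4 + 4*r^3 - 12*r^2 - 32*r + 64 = (r - 2)^2*(r + 4)^2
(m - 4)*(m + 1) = m^2 - 3*m - 4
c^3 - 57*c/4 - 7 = (c - 4)*(c + 1/2)*(c + 7/2)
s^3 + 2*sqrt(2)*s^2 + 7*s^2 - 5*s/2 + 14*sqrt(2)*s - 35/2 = (s + 7)*(s - sqrt(2)/2)*(s + 5*sqrt(2)/2)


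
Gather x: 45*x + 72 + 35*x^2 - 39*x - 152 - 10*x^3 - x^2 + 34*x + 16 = -10*x^3 + 34*x^2 + 40*x - 64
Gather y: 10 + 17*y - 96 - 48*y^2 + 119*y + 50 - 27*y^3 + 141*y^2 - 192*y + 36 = -27*y^3 + 93*y^2 - 56*y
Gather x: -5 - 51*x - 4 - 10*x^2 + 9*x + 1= -10*x^2 - 42*x - 8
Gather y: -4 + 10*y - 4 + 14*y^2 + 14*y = 14*y^2 + 24*y - 8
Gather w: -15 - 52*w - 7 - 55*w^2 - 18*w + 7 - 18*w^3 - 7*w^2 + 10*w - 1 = -18*w^3 - 62*w^2 - 60*w - 16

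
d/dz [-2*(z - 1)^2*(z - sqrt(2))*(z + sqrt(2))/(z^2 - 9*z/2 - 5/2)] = 4*(-4*z^5 + 31*z^4 - 16*z^3 - 31*z^2 - 18*z + 38)/(4*z^4 - 36*z^3 + 61*z^2 + 90*z + 25)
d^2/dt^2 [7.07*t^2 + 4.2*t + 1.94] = 14.1400000000000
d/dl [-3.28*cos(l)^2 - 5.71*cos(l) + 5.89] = (6.56*cos(l) + 5.71)*sin(l)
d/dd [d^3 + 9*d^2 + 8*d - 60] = 3*d^2 + 18*d + 8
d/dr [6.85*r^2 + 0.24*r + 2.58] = 13.7*r + 0.24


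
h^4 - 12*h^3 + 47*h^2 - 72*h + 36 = (h - 6)*(h - 3)*(h - 2)*(h - 1)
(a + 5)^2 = a^2 + 10*a + 25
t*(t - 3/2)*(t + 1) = t^3 - t^2/2 - 3*t/2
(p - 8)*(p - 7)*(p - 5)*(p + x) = p^4 + p^3*x - 20*p^3 - 20*p^2*x + 131*p^2 + 131*p*x - 280*p - 280*x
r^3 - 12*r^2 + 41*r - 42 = (r - 7)*(r - 3)*(r - 2)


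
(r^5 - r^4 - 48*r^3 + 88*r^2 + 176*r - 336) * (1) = r^5 - r^4 - 48*r^3 + 88*r^2 + 176*r - 336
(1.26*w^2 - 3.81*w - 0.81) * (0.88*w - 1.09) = 1.1088*w^3 - 4.7262*w^2 + 3.4401*w + 0.8829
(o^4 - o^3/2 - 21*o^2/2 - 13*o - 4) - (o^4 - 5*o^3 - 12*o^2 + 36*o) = 9*o^3/2 + 3*o^2/2 - 49*o - 4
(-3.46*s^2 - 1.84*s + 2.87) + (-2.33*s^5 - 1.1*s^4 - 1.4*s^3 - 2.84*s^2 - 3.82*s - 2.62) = -2.33*s^5 - 1.1*s^4 - 1.4*s^3 - 6.3*s^2 - 5.66*s + 0.25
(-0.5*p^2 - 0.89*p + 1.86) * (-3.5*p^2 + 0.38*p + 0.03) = 1.75*p^4 + 2.925*p^3 - 6.8632*p^2 + 0.6801*p + 0.0558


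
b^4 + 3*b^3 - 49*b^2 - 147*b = b*(b - 7)*(b + 3)*(b + 7)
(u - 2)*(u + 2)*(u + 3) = u^3 + 3*u^2 - 4*u - 12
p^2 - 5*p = p*(p - 5)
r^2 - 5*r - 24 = (r - 8)*(r + 3)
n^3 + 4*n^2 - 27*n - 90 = (n - 5)*(n + 3)*(n + 6)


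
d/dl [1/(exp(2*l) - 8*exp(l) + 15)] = 2*(4 - exp(l))*exp(l)/(exp(2*l) - 8*exp(l) + 15)^2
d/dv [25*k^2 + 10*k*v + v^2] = 10*k + 2*v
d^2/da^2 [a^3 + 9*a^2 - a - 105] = 6*a + 18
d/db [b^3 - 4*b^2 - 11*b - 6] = 3*b^2 - 8*b - 11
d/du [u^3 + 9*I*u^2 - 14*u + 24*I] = 3*u^2 + 18*I*u - 14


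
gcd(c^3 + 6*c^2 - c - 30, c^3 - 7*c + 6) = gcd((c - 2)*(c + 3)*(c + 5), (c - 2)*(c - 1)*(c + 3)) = c^2 + c - 6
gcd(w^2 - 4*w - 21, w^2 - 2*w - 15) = w + 3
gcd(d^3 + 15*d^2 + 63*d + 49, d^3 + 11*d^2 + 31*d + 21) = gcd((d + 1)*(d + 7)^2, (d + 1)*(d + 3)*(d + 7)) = d^2 + 8*d + 7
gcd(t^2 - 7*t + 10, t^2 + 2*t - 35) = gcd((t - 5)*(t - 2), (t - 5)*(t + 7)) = t - 5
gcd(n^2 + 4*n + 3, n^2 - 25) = 1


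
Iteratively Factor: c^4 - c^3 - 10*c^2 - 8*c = (c + 2)*(c^3 - 3*c^2 - 4*c) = c*(c + 2)*(c^2 - 3*c - 4) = c*(c + 1)*(c + 2)*(c - 4)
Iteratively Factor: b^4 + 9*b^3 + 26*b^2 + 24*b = (b)*(b^3 + 9*b^2 + 26*b + 24) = b*(b + 4)*(b^2 + 5*b + 6) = b*(b + 3)*(b + 4)*(b + 2)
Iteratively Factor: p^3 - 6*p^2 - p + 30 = (p - 5)*(p^2 - p - 6) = (p - 5)*(p + 2)*(p - 3)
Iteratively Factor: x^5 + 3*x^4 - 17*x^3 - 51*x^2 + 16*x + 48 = (x + 4)*(x^4 - x^3 - 13*x^2 + x + 12) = (x + 1)*(x + 4)*(x^3 - 2*x^2 - 11*x + 12) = (x + 1)*(x + 3)*(x + 4)*(x^2 - 5*x + 4) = (x - 4)*(x + 1)*(x + 3)*(x + 4)*(x - 1)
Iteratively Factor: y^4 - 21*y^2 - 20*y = (y)*(y^3 - 21*y - 20) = y*(y - 5)*(y^2 + 5*y + 4) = y*(y - 5)*(y + 1)*(y + 4)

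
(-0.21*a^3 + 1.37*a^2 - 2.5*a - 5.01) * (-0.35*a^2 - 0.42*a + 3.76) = 0.0735*a^5 - 0.3913*a^4 - 0.49*a^3 + 7.9547*a^2 - 7.2958*a - 18.8376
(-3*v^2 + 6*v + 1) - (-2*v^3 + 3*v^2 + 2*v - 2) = 2*v^3 - 6*v^2 + 4*v + 3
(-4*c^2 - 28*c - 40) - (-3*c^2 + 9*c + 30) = -c^2 - 37*c - 70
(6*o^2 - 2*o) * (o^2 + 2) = 6*o^4 - 2*o^3 + 12*o^2 - 4*o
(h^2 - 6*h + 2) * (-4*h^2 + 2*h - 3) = -4*h^4 + 26*h^3 - 23*h^2 + 22*h - 6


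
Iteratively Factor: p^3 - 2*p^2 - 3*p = (p + 1)*(p^2 - 3*p) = (p - 3)*(p + 1)*(p)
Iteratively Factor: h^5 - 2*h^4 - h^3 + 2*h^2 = (h)*(h^4 - 2*h^3 - h^2 + 2*h) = h*(h - 2)*(h^3 - h) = h^2*(h - 2)*(h^2 - 1) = h^2*(h - 2)*(h + 1)*(h - 1)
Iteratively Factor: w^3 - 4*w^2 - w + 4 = (w - 4)*(w^2 - 1) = (w - 4)*(w + 1)*(w - 1)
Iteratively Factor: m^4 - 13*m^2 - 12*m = (m - 4)*(m^3 + 4*m^2 + 3*m) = m*(m - 4)*(m^2 + 4*m + 3) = m*(m - 4)*(m + 1)*(m + 3)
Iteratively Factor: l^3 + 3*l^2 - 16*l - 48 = (l + 3)*(l^2 - 16) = (l + 3)*(l + 4)*(l - 4)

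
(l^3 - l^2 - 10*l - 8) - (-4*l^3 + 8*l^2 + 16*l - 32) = 5*l^3 - 9*l^2 - 26*l + 24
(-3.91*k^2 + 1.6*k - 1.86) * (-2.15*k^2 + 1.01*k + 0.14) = 8.4065*k^4 - 7.3891*k^3 + 5.0676*k^2 - 1.6546*k - 0.2604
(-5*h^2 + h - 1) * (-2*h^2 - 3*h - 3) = 10*h^4 + 13*h^3 + 14*h^2 + 3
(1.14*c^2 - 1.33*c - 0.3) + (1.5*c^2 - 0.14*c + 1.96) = 2.64*c^2 - 1.47*c + 1.66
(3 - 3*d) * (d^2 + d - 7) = -3*d^3 + 24*d - 21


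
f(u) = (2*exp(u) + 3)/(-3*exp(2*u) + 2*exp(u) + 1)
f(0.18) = -5.96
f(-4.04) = 2.93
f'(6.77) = 0.00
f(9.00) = 0.00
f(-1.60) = 2.66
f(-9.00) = 3.00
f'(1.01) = 0.96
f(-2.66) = 2.79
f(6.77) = -0.00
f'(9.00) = 0.00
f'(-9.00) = 0.00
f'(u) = (2*exp(u) + 3)*(6*exp(2*u) - 2*exp(u))/(-3*exp(2*u) + 2*exp(u) + 1)^2 + 2*exp(u)/(-3*exp(2*u) + 2*exp(u) + 1)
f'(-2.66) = -0.15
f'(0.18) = 38.18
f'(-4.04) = -0.06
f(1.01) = -0.53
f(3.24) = -0.03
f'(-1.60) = -0.01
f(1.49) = -0.24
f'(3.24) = 0.03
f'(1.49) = 0.36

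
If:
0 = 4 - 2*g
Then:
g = 2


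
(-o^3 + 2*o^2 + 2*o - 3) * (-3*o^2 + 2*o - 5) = 3*o^5 - 8*o^4 + 3*o^3 + 3*o^2 - 16*o + 15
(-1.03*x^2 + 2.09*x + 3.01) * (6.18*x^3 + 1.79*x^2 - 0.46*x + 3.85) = -6.3654*x^5 + 11.0725*x^4 + 22.8167*x^3 + 0.461*x^2 + 6.6619*x + 11.5885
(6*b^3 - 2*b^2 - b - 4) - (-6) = 6*b^3 - 2*b^2 - b + 2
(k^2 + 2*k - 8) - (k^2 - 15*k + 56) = 17*k - 64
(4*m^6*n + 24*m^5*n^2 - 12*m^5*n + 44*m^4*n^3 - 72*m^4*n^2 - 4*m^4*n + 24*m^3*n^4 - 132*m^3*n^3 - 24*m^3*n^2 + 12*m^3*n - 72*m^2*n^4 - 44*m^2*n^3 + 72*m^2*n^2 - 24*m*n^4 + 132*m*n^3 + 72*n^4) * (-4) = -16*m^6*n - 96*m^5*n^2 + 48*m^5*n - 176*m^4*n^3 + 288*m^4*n^2 + 16*m^4*n - 96*m^3*n^4 + 528*m^3*n^3 + 96*m^3*n^2 - 48*m^3*n + 288*m^2*n^4 + 176*m^2*n^3 - 288*m^2*n^2 + 96*m*n^4 - 528*m*n^3 - 288*n^4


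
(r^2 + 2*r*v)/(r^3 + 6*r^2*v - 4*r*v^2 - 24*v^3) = r/(r^2 + 4*r*v - 12*v^2)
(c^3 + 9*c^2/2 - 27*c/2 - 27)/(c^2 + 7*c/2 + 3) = (c^2 + 3*c - 18)/(c + 2)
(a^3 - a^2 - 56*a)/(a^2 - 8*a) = a + 7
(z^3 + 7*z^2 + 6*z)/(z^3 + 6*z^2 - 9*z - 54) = z*(z + 1)/(z^2 - 9)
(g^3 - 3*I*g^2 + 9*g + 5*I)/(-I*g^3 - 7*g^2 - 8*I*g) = (I*g^2 + 4*g + 5*I)/(g*(g - 8*I))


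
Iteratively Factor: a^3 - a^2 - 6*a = (a + 2)*(a^2 - 3*a) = a*(a + 2)*(a - 3)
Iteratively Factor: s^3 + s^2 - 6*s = (s)*(s^2 + s - 6) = s*(s - 2)*(s + 3)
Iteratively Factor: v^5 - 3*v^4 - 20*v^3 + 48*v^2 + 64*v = (v + 1)*(v^4 - 4*v^3 - 16*v^2 + 64*v) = v*(v + 1)*(v^3 - 4*v^2 - 16*v + 64) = v*(v + 1)*(v + 4)*(v^2 - 8*v + 16) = v*(v - 4)*(v + 1)*(v + 4)*(v - 4)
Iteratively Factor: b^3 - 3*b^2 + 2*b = (b - 1)*(b^2 - 2*b) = (b - 2)*(b - 1)*(b)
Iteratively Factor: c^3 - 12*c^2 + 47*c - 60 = (c - 3)*(c^2 - 9*c + 20) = (c - 5)*(c - 3)*(c - 4)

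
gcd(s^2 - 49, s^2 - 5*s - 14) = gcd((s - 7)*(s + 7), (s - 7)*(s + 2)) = s - 7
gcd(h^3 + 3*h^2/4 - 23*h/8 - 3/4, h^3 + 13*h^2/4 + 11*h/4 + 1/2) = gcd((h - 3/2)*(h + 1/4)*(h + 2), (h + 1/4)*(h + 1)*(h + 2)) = h^2 + 9*h/4 + 1/2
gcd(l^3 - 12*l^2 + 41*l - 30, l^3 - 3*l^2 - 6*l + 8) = l - 1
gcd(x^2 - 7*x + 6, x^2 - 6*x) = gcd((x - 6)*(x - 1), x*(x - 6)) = x - 6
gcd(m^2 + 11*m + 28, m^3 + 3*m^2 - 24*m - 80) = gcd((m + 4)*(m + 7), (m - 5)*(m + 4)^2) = m + 4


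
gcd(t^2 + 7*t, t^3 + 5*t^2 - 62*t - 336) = t + 7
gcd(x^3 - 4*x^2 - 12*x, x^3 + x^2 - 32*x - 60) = x^2 - 4*x - 12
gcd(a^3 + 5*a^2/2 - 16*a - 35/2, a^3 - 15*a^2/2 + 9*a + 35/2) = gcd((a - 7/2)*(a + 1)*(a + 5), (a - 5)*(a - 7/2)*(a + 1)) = a^2 - 5*a/2 - 7/2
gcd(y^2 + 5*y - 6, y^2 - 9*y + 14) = 1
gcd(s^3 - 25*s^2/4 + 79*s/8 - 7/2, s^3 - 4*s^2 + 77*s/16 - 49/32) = s^2 - 9*s/4 + 7/8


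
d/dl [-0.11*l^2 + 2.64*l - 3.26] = 2.64 - 0.22*l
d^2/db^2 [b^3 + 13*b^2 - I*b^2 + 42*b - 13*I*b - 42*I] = 6*b + 26 - 2*I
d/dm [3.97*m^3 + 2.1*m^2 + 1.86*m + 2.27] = 11.91*m^2 + 4.2*m + 1.86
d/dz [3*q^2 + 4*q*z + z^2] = 4*q + 2*z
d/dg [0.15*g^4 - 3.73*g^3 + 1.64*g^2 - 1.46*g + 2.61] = 0.6*g^3 - 11.19*g^2 + 3.28*g - 1.46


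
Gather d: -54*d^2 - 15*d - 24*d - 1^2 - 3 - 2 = -54*d^2 - 39*d - 6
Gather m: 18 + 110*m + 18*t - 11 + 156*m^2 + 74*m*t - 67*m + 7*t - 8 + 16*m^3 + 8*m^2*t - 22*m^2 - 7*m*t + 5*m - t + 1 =16*m^3 + m^2*(8*t + 134) + m*(67*t + 48) + 24*t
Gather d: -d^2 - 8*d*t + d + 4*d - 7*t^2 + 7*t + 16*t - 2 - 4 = -d^2 + d*(5 - 8*t) - 7*t^2 + 23*t - 6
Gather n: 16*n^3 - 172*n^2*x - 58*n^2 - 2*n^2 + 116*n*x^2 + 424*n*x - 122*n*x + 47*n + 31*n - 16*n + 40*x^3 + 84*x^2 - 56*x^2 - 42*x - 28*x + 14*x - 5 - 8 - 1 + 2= 16*n^3 + n^2*(-172*x - 60) + n*(116*x^2 + 302*x + 62) + 40*x^3 + 28*x^2 - 56*x - 12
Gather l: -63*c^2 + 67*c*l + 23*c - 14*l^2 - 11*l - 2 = -63*c^2 + 23*c - 14*l^2 + l*(67*c - 11) - 2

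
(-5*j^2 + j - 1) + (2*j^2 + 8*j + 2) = -3*j^2 + 9*j + 1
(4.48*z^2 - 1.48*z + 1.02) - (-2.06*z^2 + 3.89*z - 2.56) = 6.54*z^2 - 5.37*z + 3.58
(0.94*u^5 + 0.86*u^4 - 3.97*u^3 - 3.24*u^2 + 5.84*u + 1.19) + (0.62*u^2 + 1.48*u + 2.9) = 0.94*u^5 + 0.86*u^4 - 3.97*u^3 - 2.62*u^2 + 7.32*u + 4.09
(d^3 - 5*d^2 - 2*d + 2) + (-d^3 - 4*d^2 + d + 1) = -9*d^2 - d + 3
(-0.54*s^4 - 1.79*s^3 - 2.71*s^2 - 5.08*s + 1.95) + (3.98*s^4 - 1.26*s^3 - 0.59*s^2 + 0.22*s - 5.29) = 3.44*s^4 - 3.05*s^3 - 3.3*s^2 - 4.86*s - 3.34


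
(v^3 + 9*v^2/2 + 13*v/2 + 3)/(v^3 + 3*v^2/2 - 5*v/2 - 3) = (2*v + 3)/(2*v - 3)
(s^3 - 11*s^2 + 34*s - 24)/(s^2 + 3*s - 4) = (s^2 - 10*s + 24)/(s + 4)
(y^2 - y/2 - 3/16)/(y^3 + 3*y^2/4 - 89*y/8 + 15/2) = (4*y + 1)/(2*(2*y^2 + 3*y - 20))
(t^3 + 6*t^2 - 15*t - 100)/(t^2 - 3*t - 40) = (t^2 + t - 20)/(t - 8)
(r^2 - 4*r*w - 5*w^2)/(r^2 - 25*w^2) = (r + w)/(r + 5*w)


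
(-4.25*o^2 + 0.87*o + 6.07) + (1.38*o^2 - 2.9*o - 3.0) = -2.87*o^2 - 2.03*o + 3.07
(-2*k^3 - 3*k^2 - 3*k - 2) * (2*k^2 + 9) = -4*k^5 - 6*k^4 - 24*k^3 - 31*k^2 - 27*k - 18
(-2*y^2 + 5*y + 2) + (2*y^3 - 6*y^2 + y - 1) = 2*y^3 - 8*y^2 + 6*y + 1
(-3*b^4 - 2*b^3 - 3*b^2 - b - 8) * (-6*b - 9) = 18*b^5 + 39*b^4 + 36*b^3 + 33*b^2 + 57*b + 72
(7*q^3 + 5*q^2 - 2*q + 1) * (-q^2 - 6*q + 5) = -7*q^5 - 47*q^4 + 7*q^3 + 36*q^2 - 16*q + 5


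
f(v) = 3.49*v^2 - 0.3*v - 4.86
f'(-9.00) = -63.12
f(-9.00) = 280.53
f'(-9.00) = -63.12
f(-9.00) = 280.53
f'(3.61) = 24.90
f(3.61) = 39.54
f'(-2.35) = -16.70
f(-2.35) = 15.12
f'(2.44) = 16.73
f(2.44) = 15.19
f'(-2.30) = -16.35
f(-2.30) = 14.29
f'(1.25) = 8.42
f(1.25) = 0.22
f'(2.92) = 20.08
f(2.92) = 24.02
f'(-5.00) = -35.20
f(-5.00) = 83.89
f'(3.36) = 23.15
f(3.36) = 33.53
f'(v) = 6.98*v - 0.3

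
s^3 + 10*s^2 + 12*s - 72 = (s - 2)*(s + 6)^2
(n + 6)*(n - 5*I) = n^2 + 6*n - 5*I*n - 30*I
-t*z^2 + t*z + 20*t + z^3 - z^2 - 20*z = (-t + z)*(z - 5)*(z + 4)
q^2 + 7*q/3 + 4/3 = (q + 1)*(q + 4/3)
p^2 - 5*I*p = p*(p - 5*I)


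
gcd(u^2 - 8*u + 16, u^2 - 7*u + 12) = u - 4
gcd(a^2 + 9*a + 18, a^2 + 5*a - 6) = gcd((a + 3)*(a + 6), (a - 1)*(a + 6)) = a + 6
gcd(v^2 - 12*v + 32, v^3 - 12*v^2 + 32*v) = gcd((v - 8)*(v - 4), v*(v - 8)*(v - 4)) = v^2 - 12*v + 32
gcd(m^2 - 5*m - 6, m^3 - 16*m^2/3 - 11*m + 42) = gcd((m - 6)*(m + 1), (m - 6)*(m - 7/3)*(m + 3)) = m - 6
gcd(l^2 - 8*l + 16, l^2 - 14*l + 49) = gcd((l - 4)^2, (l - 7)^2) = 1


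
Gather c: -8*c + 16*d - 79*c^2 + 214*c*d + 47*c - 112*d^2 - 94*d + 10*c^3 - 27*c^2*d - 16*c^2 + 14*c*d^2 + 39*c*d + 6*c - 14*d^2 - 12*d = 10*c^3 + c^2*(-27*d - 95) + c*(14*d^2 + 253*d + 45) - 126*d^2 - 90*d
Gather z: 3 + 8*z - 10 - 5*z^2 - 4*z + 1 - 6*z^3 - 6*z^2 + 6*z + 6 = -6*z^3 - 11*z^2 + 10*z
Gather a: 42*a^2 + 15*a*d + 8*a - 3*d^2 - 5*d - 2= 42*a^2 + a*(15*d + 8) - 3*d^2 - 5*d - 2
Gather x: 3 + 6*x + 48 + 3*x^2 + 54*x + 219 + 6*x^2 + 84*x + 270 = 9*x^2 + 144*x + 540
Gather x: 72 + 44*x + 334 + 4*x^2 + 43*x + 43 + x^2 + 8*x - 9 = 5*x^2 + 95*x + 440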